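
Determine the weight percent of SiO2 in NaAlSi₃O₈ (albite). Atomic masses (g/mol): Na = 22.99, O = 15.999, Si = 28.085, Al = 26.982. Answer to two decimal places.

M(NaAlSi₃O₈) = 262.219 g/mol; M(SiO2) = 60.083 g/mol.
Moles SiO2 per formula unit = 3 Si ÷ 1 = 3.0000.
SiO2 fraction = (3.0000 × 60.083) / 262.219 = 180.249/262.219 = 0.6874.

68.74 wt%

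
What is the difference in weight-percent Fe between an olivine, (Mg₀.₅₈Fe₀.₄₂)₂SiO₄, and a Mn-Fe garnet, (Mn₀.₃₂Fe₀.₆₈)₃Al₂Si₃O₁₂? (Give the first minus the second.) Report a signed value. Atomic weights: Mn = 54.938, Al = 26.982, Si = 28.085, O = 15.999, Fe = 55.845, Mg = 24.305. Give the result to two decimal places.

5.13 percentage points

M((Mg₀.₅₈Fe₀.₄₂)₂SiO₄) = 167.185 g/mol, so wt% Fe = 46.910/167.185 × 100 = 28.06%.
M((Mn₀.₃₂Fe₀.₆₈)₃Al₂Si₃O₁₂) = 496.871 g/mol, so wt% Fe = 113.924/496.871 × 100 = 22.93%.
28.06 − 22.93 = 5.13 pp.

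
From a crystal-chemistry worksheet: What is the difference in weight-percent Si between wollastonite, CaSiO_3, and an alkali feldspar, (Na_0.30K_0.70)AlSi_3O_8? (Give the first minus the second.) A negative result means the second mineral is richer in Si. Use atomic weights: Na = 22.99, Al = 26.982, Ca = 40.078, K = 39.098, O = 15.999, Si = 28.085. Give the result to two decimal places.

Si in CaSiO_3: molar mass 116.160 g/mol; 1×28.085 = 28.085 g → 24.18 wt%.
Si in (Na_0.30K_0.70)AlSi_3O_8: molar mass 273.495 g/mol; 3×28.085 = 84.255 g → 30.81 wt%.
Difference = 24.18 − 30.81 = -6.63 percentage points.

-6.63 percentage points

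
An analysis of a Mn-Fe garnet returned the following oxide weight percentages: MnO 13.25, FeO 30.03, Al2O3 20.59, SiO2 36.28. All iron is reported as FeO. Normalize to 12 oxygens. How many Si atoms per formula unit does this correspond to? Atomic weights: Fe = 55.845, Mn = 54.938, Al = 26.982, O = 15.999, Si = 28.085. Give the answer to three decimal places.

2.996 Si apfu

13.25 wt% MnO ÷ 70.937 g/mol = 0.18679 mol, giving 0.18679 Mn and 0.18679 O.
30.03 wt% FeO ÷ 71.844 g/mol = 0.41799 mol, giving 0.41799 Fe and 0.41799 O.
20.59 wt% Al2O3 ÷ 101.961 g/mol = 0.20194 mol, giving 0.40388 Al and 0.60582 O.
36.28 wt% SiO2 ÷ 60.083 g/mol = 0.60383 mol, giving 0.60383 Si and 1.20766 O.
Oxygen sums to 2.41826; scaling by 12/2.41826 = 4.96225 puts the formula on 12 O.
Si: 0.60383 × 4.96225 = 2.996 atoms per formula unit.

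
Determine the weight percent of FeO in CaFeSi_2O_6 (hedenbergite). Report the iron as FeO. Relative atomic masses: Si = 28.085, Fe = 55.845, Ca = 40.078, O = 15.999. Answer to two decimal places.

Molar mass of CaFeSi_2O_6 = 1·40.078 + 1·55.845 + 2·28.085 + 6·15.999 = 248.087 g/mol.
Each formula unit contains 1 Fe, equivalent to 1/1 = 1.0000 mol FeO.
M(FeO) = 1×55.845 + 1×15.999 = 71.844 g/mol.
Mass of FeO per formula unit = 1.0000 × 71.844 = 71.844 g.
FeO wt% = 71.844 / 248.087 × 100 = 28.96%.

28.96 wt%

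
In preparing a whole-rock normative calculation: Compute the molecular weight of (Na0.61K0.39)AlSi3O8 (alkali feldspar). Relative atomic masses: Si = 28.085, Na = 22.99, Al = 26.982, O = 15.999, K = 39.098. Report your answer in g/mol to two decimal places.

268.50 g/mol

The formula mass is the sum 0.61·22.99 + 0.39·39.098 + 1·26.982 + 3·28.085 + 8·15.999.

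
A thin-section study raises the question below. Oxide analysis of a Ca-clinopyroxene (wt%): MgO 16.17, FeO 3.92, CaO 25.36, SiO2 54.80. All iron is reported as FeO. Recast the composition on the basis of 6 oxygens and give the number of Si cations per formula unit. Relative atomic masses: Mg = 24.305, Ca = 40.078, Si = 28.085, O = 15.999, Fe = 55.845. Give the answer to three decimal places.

MgO (M=40.304): mol = 0.40120; Mg = 0.40120, O = 0.40120.
FeO (M=71.844): mol = 0.05456; Fe = 0.05456, O = 0.05456.
CaO (M=56.077): mol = 0.45224; Ca = 0.45224, O = 0.45224.
SiO2 (M=60.083): mol = 0.91207; Si = 0.91207, O = 1.82414.
ΣO = 2.73214; factor = 6/ΣO = 2.19608.
Si apfu = 0.91207 × 2.19608 = 2.003.

2.003 Si apfu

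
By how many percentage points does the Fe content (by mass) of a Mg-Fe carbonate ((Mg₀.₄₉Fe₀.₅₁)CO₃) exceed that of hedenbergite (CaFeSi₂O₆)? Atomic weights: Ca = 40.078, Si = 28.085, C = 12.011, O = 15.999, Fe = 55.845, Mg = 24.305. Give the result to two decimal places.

Fe in (Mg₀.₄₉Fe₀.₅₁)CO₃: molar mass 100.398 g/mol; 0.51×55.845 = 28.481 g → 28.37 wt%.
Fe in CaFeSi₂O₆: molar mass 248.087 g/mol; 1×55.845 = 55.845 g → 22.51 wt%.
Difference = 28.37 − 22.51 = 5.86 percentage points.

5.86 percentage points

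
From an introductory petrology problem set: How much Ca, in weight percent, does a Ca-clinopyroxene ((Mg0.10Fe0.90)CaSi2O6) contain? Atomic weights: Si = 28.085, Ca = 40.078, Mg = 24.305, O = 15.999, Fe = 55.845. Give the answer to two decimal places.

Formula mass = 0.10*24.305 + 0.90*55.845 + 1*40.078 + 2*28.085 + 6*15.999 = 244.933 g/mol, of which 40.078 g is Ca.
So Ca makes up 40.078/244.933 = 0.1636 of the mass, i.e. 16.36%.

16.36 weight percent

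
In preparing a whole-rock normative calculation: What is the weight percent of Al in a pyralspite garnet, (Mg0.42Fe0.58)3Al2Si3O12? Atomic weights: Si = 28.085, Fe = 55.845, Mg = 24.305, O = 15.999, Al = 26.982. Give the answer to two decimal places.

Formula mass = 1.26×24.305 + 1.74×55.845 + 2×26.982 + 3×28.085 + 12×15.999 = 458.002 g/mol, of which 53.964 g is Al.
So Al makes up 53.964/458.002 = 0.1178 of the mass, i.e. 11.78%.

11.78 weight percent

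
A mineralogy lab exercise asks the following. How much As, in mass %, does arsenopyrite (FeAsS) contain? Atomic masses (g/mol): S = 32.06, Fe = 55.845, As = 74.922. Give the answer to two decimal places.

46.01 mass %

Molar mass of FeAsS: 1·55.845 + 1·74.922 + 1·32.06 = 162.827 g/mol.
Mass of As per formula unit: 1 × 74.922 = 74.922 g.
Weight fraction As = 74.922 / 162.827 = 0.4601.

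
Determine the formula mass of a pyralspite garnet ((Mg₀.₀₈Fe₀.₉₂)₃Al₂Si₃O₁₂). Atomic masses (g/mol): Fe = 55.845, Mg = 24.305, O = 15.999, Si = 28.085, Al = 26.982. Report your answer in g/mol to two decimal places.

490.17 g/mol

The formula mass is the sum 0.24·24.305 + 2.76·55.845 + 2·26.982 + 3·28.085 + 12·15.999.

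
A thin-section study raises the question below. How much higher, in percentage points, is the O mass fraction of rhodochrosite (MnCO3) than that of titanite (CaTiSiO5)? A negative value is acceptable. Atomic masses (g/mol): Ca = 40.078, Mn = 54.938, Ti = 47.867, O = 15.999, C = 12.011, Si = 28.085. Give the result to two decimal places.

M(MnCO3) = 114.946 g/mol, so wt% O = 47.997/114.946 × 100 = 41.76%.
M(CaTiSiO5) = 196.025 g/mol, so wt% O = 79.995/196.025 × 100 = 40.81%.
41.76 − 40.81 = 0.95 pp.

0.95 percentage points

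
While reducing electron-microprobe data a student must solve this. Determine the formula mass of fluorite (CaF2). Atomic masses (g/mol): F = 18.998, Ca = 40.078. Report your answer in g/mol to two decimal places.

78.07 g/mol

M = 1·40.078 + 2·18.998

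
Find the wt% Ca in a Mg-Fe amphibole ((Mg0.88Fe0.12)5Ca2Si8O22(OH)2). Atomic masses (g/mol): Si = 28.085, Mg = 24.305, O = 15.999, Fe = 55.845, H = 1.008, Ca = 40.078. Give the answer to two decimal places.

Molar mass of (Mg0.88Fe0.12)5Ca2Si8O22(OH)2: 4.40×24.305 + 0.60×55.845 + 2×40.078 + 8×28.085 + 24×15.999 + 2×1.008 = 831.277 g/mol.
Mass of Ca per formula unit: 2 × 40.078 = 80.156 g.
Weight fraction Ca = 80.156 / 831.277 = 0.0964.

9.64 wt%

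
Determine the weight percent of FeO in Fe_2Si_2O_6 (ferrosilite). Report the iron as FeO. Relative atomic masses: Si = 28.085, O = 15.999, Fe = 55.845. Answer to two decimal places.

Formula mass = 263.854 g/mol.
2 Fe → 2.0000 mol FeO per formula unit; M(FeO) = 71.844, so FeO mass = 143.688 g.
143.688/263.854 × 100 = 54.46 wt%.

54.46 wt%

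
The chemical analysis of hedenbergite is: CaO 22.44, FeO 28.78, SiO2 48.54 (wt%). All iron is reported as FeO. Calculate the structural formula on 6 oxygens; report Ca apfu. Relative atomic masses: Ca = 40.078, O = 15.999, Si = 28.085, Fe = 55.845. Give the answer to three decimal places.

0.994 Ca apfu

22.44 wt% CaO ÷ 56.077 g/mol = 0.40016 mol, giving 0.40016 Ca and 0.40016 O.
28.78 wt% FeO ÷ 71.844 g/mol = 0.40059 mol, giving 0.40059 Fe and 0.40059 O.
48.54 wt% SiO2 ÷ 60.083 g/mol = 0.80788 mol, giving 0.80788 Si and 1.61576 O.
Oxygen sums to 2.41651; scaling by 6/2.41651 = 2.48292 puts the formula on 6 O.
Ca: 0.40016 × 2.48292 = 0.994 atoms per formula unit.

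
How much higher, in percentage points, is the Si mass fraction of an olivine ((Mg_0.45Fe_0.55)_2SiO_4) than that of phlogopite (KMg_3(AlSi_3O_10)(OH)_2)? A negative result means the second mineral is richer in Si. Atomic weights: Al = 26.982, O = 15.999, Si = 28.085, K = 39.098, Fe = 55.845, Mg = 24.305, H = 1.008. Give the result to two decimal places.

Si in (Mg_0.45Fe_0.55)_2SiO_4: molar mass 175.385 g/mol; 1×28.085 = 28.085 g → 16.01 wt%.
Si in KMg_3(AlSi_3O_10)(OH)_2: molar mass 417.254 g/mol; 3×28.085 = 84.255 g → 20.19 wt%.
Difference = 16.01 − 20.19 = -4.18 percentage points.

-4.18 percentage points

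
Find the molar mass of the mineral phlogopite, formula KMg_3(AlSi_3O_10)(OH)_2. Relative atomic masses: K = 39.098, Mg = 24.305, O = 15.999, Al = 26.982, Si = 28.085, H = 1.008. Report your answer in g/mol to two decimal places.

M = 1·39.098 + 3·24.305 + 1·26.982 + 3·28.085 + 12·15.999 + 2·1.008

417.25 g/mol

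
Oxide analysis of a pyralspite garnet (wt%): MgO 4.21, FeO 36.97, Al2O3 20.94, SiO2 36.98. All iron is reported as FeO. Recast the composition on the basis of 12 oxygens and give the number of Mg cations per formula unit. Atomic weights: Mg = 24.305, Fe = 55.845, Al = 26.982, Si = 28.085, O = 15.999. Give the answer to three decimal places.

0.508 Mg apfu

4.21 wt% MgO ÷ 40.304 g/mol = 0.10446 mol, giving 0.10446 Mg and 0.10446 O.
36.97 wt% FeO ÷ 71.844 g/mol = 0.51459 mol, giving 0.51459 Fe and 0.51459 O.
20.94 wt% Al2O3 ÷ 101.961 g/mol = 0.20537 mol, giving 0.41074 Al and 0.61611 O.
36.98 wt% SiO2 ÷ 60.083 g/mol = 0.61548 mol, giving 0.61548 Si and 1.23096 O.
Oxygen sums to 2.46612; scaling by 12/2.46612 = 4.86594 puts the formula on 12 O.
Mg: 0.10446 × 4.86594 = 0.508 atoms per formula unit.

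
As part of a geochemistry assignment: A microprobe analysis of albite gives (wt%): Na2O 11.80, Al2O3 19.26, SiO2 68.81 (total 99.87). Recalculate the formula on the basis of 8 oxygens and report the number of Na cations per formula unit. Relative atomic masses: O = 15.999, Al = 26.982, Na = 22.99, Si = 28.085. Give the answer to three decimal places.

Na2O (M=61.979): mol = 0.19039; Na = 0.38078, O = 0.19039.
Al2O3 (M=101.961): mol = 0.18890; Al = 0.37780, O = 0.56670.
SiO2 (M=60.083): mol = 1.14525; Si = 1.14525, O = 2.29050.
ΣO = 3.04759; factor = 8/ΣO = 2.62503.
Na apfu = 0.38078 × 2.62503 = 1.000.

1.000 Na apfu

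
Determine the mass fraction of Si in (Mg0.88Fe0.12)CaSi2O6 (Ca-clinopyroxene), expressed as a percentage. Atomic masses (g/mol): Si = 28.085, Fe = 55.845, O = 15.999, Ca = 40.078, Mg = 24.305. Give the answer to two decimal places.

25.49 wt%

Formula mass = 0.88·24.305 + 0.12·55.845 + 1·40.078 + 2·28.085 + 6·15.999 = 220.332 g/mol, of which 56.170 g is Si.
So Si makes up 56.170/220.332 = 0.2549 of the mass, i.e. 25.49%.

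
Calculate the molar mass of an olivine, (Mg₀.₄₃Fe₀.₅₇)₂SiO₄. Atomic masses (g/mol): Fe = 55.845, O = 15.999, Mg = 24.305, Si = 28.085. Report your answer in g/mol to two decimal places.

176.65 g/mol

Mg: 0.86 × 24.305 = 20.9023
Fe: 1.14 × 55.845 = 63.6633
Si: 1 × 28.085 = 28.0850
O: 4 × 15.999 = 63.9960
Summing the contributions gives the formula mass.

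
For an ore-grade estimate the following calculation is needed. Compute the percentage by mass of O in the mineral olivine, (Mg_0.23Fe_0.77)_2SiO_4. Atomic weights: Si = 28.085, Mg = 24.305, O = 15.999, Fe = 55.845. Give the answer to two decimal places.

Molar mass of (Mg_0.23Fe_0.77)_2SiO_4: 0.46*24.305 + 1.54*55.845 + 1*28.085 + 4*15.999 = 189.263 g/mol.
Mass of O per formula unit: 4 × 15.999 = 63.996 g.
Weight fraction O = 63.996 / 189.263 = 0.3381.

33.81 wt%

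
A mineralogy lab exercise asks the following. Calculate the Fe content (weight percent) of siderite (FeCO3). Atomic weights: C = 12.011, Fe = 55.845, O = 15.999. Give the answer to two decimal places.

48.20 weight percent

Formula mass = 1×55.845 + 1×12.011 + 3×15.999 = 115.853 g/mol, of which 55.845 g is Fe.
So Fe makes up 55.845/115.853 = 0.4820 of the mass, i.e. 48.20%.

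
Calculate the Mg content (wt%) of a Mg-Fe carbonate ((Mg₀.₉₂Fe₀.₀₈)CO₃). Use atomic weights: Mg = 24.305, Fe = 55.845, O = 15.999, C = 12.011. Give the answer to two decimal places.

25.75 wt%

Molar mass of (Mg₀.₉₂Fe₀.₀₈)CO₃: 0.92·24.305 + 0.08·55.845 + 1·12.011 + 3·15.999 = 86.836 g/mol.
Mass of Mg per formula unit: 0.92 × 24.305 = 22.361 g.
Weight fraction Mg = 22.361 / 86.836 = 0.2575.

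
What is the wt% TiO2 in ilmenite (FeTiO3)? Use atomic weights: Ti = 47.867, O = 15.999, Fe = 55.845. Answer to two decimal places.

Molar mass of FeTiO3 = 1·55.845 + 1·47.867 + 3·15.999 = 151.709 g/mol.
Each formula unit contains 1 Ti, equivalent to 1/1 = 1.0000 mol TiO2.
M(TiO2) = 1×47.867 + 2×15.999 = 79.865 g/mol.
Mass of TiO2 per formula unit = 1.0000 × 79.865 = 79.865 g.
TiO2 wt% = 79.865 / 151.709 × 100 = 52.64%.

52.64 wt%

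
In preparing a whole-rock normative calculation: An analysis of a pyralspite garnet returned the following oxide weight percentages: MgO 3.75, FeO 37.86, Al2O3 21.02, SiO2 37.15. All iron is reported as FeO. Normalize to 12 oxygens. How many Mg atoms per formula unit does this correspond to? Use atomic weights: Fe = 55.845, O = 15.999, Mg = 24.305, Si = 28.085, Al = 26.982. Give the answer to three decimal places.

3.75 wt% MgO ÷ 40.304 g/mol = 0.09304 mol, giving 0.09304 Mg and 0.09304 O.
37.86 wt% FeO ÷ 71.844 g/mol = 0.52698 mol, giving 0.52698 Fe and 0.52698 O.
21.02 wt% Al2O3 ÷ 101.961 g/mol = 0.20616 mol, giving 0.41232 Al and 0.61848 O.
37.15 wt% SiO2 ÷ 60.083 g/mol = 0.61831 mol, giving 0.61831 Si and 1.23662 O.
Oxygen sums to 2.47512; scaling by 12/2.47512 = 4.84825 puts the formula on 12 O.
Mg: 0.09304 × 4.84825 = 0.451 atoms per formula unit.

0.451 Mg apfu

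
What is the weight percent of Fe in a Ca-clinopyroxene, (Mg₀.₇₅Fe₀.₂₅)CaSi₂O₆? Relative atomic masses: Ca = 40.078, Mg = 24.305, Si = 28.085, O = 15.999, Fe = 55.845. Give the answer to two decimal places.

6.22 mass %

M((Mg₀.₇₅Fe₀.₂₅)CaSi₂O₆) = 224.432 g/mol.
Fe contributes 0.25 × 55.845 = 13.961 g per mole.
13.961/224.432 = 0.0622 → 6.22%.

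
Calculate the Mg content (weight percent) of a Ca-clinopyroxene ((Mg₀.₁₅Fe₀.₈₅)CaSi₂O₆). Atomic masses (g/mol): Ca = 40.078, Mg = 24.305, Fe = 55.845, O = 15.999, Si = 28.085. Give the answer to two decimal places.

Formula mass = 0.15·24.305 + 0.85·55.845 + 1·40.078 + 2·28.085 + 6·15.999 = 243.356 g/mol, of which 3.646 g is Mg.
So Mg makes up 3.646/243.356 = 0.0150 of the mass, i.e. 1.50%.

1.50 weight percent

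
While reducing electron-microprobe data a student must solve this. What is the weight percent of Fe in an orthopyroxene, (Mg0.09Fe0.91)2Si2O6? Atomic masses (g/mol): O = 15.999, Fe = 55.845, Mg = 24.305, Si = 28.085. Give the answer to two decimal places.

M((Mg0.09Fe0.91)2Si2O6) = 258.177 g/mol.
Fe contributes 1.82 × 55.845 = 101.638 g per mole.
101.638/258.177 = 0.3937 → 39.37%.

39.37 mass %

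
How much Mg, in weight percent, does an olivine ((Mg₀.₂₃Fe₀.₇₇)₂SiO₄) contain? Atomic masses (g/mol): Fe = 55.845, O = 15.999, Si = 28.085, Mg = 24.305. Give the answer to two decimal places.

5.91 weight percent

M((Mg₀.₂₃Fe₀.₇₇)₂SiO₄) = 189.263 g/mol.
Mg contributes 0.46 × 24.305 = 11.180 g per mole.
11.180/189.263 = 0.0591 → 5.91%.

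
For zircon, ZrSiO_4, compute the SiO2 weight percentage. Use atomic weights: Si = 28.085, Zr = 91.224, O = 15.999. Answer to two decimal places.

M(ZrSiO_4) = 183.305 g/mol; M(SiO2) = 60.083 g/mol.
Moles SiO2 per formula unit = 1 Si ÷ 1 = 1.0000.
SiO2 fraction = (1.0000 × 60.083) / 183.305 = 60.083/183.305 = 0.3278.

32.78 wt%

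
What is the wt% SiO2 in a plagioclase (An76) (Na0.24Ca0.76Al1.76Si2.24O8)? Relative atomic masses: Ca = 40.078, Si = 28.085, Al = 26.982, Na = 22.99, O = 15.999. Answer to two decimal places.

49.05 wt%

Formula mass = 274.368 g/mol.
2.24 Si → 2.2400 mol SiO2 per formula unit; M(SiO2) = 60.083, so SiO2 mass = 134.586 g.
134.586/274.368 × 100 = 49.05 wt%.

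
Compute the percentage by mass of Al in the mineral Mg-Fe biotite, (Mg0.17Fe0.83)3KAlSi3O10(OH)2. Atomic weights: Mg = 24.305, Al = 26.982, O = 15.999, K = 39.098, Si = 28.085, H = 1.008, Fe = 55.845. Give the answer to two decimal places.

5.44 weight percent

M((Mg0.17Fe0.83)3KAlSi3O10(OH)2) = 495.789 g/mol.
Al contributes 1 × 26.982 = 26.982 g per mole.
26.982/495.789 = 0.0544 → 5.44%.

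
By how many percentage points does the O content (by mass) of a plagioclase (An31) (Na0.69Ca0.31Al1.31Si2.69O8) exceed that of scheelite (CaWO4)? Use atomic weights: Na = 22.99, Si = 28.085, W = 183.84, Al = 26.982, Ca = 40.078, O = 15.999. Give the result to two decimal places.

25.68 percentage points

First mineral: 127.992 g O in 267.174 g formula = 47.91 wt% O.
Second mineral: 63.996 g O in 287.914 g formula = 22.23 wt% O.
47.91% − 22.23% gives a difference of 25.68 percentage points.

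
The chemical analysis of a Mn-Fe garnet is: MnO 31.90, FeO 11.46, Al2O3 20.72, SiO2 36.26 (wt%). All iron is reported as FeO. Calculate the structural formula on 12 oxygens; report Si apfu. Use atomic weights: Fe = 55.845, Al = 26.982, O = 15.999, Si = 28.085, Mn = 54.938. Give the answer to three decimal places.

2.985 Si apfu

MnO: 31.90/70.937 = 0.44969 mol → 0.44969 mol Mn, 0.44969 mol O.
FeO: 11.46/71.844 = 0.15951 mol → 0.15951 mol Fe, 0.15951 mol O.
Al2O3: 20.72/101.961 = 0.20321 mol → 0.40642 mol Al, 0.60963 mol O.
SiO2: 36.26/60.083 = 0.60350 mol → 0.60350 mol Si, 1.20700 mol O.
Total oxygen = 2.42583 mol. Normalization factor = 12/2.42583 = 4.94676.
Si per 12 O = 0.60350 × 4.94676 = 2.985.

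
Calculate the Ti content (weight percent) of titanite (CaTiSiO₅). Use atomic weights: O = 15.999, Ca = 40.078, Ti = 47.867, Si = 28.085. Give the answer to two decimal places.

Molar mass of CaTiSiO₅: 1×40.078 + 1×47.867 + 1×28.085 + 5×15.999 = 196.025 g/mol.
Mass of Ti per formula unit: 1 × 47.867 = 47.867 g.
Weight fraction Ti = 47.867 / 196.025 = 0.2442.

24.42 weight percent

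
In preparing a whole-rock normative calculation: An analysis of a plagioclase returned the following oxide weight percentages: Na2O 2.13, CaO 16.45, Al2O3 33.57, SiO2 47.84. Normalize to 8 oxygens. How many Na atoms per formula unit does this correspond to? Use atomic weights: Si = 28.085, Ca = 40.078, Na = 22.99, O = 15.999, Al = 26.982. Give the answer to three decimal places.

Na2O: 2.13/61.979 = 0.03437 mol → 0.06874 mol Na, 0.03437 mol O.
CaO: 16.45/56.077 = 0.29335 mol → 0.29335 mol Ca, 0.29335 mol O.
Al2O3: 33.57/101.961 = 0.32924 mol → 0.65848 mol Al, 0.98772 mol O.
SiO2: 47.84/60.083 = 0.79623 mol → 0.79623 mol Si, 1.59246 mol O.
Total oxygen = 2.90790 mol. Normalization factor = 8/2.90790 = 2.75113.
Na per 8 O = 0.06874 × 2.75113 = 0.189.

0.189 Na apfu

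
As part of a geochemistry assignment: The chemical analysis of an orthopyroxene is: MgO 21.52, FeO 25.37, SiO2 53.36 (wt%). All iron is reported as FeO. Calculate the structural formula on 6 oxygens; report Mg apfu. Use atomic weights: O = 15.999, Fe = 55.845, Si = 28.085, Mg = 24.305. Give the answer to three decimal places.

MgO: 21.52/40.304 = 0.53394 mol → 0.53394 mol Mg, 0.53394 mol O.
FeO: 25.37/71.844 = 0.35313 mol → 0.35313 mol Fe, 0.35313 mol O.
SiO2: 53.36/60.083 = 0.88810 mol → 0.88810 mol Si, 1.77620 mol O.
Total oxygen = 2.66327 mol. Normalization factor = 6/2.66327 = 2.25287.
Mg per 6 O = 0.53394 × 2.25287 = 1.203.

1.203 Mg apfu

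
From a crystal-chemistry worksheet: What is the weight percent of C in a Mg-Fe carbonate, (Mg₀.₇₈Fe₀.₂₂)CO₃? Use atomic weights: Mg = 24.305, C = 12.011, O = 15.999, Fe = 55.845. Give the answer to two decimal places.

13.16 mass %

Formula mass = 0.78*24.305 + 0.22*55.845 + 1*12.011 + 3*15.999 = 91.252 g/mol, of which 12.011 g is C.
So C makes up 12.011/91.252 = 0.1316 of the mass, i.e. 13.16%.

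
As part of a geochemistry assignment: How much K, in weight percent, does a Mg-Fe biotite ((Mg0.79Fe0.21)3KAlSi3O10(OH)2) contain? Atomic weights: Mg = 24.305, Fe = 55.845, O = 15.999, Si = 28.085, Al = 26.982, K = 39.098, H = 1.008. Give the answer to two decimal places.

M((Mg0.79Fe0.21)3KAlSi3O10(OH)2) = 437.124 g/mol.
K contributes 1 × 39.098 = 39.098 g per mole.
39.098/437.124 = 0.0894 → 8.94%.

8.94 weight percent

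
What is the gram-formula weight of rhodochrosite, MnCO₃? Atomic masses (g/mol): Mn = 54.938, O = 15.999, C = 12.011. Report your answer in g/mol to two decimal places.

114.95 g/mol

Mn: 1 × 54.938 = 54.9380
C: 1 × 12.011 = 12.0110
O: 3 × 15.999 = 47.9970
Summing the contributions gives the formula mass.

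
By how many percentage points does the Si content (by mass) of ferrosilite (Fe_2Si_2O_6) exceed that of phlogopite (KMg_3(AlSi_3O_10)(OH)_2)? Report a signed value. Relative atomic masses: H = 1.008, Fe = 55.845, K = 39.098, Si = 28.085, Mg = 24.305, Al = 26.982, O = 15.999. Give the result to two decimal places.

Si in Fe_2Si_2O_6: molar mass 263.854 g/mol; 2×28.085 = 56.170 g → 21.29 wt%.
Si in KMg_3(AlSi_3O_10)(OH)_2: molar mass 417.254 g/mol; 3×28.085 = 84.255 g → 20.19 wt%.
Difference = 21.29 − 20.19 = 1.10 percentage points.

1.10 percentage points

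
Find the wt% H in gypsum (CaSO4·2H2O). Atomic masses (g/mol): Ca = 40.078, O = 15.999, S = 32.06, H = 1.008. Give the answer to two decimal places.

2.34 wt%

Formula mass = 1·40.078 + 1·32.06 + 6·15.999 + 4·1.008 = 172.164 g/mol, of which 4.032 g is H.
So H makes up 4.032/172.164 = 0.0234 of the mass, i.e. 2.34%.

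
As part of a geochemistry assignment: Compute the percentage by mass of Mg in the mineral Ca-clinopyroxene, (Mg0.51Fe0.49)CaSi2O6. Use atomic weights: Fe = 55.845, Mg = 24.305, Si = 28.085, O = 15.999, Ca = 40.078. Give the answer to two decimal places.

5.34 wt%

Formula mass = 0.51×24.305 + 0.49×55.845 + 1×40.078 + 2×28.085 + 6×15.999 = 232.002 g/mol, of which 12.396 g is Mg.
So Mg makes up 12.396/232.002 = 0.0534 of the mass, i.e. 5.34%.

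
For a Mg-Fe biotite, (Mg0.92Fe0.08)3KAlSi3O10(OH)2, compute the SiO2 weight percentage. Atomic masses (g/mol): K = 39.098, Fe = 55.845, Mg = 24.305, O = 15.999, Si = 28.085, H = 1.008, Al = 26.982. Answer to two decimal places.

Formula mass = 424.824 g/mol.
3 Si → 3.0000 mol SiO2 per formula unit; M(SiO2) = 60.083, so SiO2 mass = 180.249 g.
180.249/424.824 × 100 = 42.43 wt%.

42.43 wt%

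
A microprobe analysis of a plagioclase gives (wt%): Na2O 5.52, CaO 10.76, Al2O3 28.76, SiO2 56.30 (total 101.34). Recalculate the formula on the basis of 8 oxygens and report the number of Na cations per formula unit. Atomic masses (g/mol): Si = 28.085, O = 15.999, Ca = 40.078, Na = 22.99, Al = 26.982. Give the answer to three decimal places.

5.52 wt% Na2O ÷ 61.979 g/mol = 0.08906 mol, giving 0.17812 Na and 0.08906 O.
10.76 wt% CaO ÷ 56.077 g/mol = 0.19188 mol, giving 0.19188 Ca and 0.19188 O.
28.76 wt% Al2O3 ÷ 101.961 g/mol = 0.28207 mol, giving 0.56414 Al and 0.84621 O.
56.30 wt% SiO2 ÷ 60.083 g/mol = 0.93704 mol, giving 0.93704 Si and 1.87408 O.
Oxygen sums to 3.00123; scaling by 8/3.00123 = 2.66557 puts the formula on 8 O.
Na: 0.17812 × 2.66557 = 0.475 atoms per formula unit.

0.475 Na apfu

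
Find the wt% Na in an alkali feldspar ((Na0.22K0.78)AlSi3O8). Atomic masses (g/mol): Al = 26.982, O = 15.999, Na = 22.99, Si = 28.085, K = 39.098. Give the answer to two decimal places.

Formula mass = 0.22·22.99 + 0.78·39.098 + 1·26.982 + 3·28.085 + 8·15.999 = 274.783 g/mol, of which 5.058 g is Na.
So Na makes up 5.058/274.783 = 0.0184 of the mass, i.e. 1.84%.

1.84 wt%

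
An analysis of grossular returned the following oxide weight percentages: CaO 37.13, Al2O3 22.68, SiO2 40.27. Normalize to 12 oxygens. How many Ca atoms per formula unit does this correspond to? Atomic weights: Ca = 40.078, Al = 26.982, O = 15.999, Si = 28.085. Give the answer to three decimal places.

37.13 wt% CaO ÷ 56.077 g/mol = 0.66213 mol, giving 0.66213 Ca and 0.66213 O.
22.68 wt% Al2O3 ÷ 101.961 g/mol = 0.22244 mol, giving 0.44488 Al and 0.66732 O.
40.27 wt% SiO2 ÷ 60.083 g/mol = 0.67024 mol, giving 0.67024 Si and 1.34048 O.
Oxygen sums to 2.66993; scaling by 12/2.66993 = 4.49450 puts the formula on 12 O.
Ca: 0.66213 × 4.49450 = 2.976 atoms per formula unit.

2.976 Ca apfu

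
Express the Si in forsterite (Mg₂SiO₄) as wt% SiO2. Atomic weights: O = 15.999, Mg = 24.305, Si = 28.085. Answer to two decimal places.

Molar mass of Mg₂SiO₄ = 2×24.305 + 1×28.085 + 4×15.999 = 140.691 g/mol.
Each formula unit contains 1 Si, equivalent to 1/1 = 1.0000 mol SiO2.
M(SiO2) = 1×28.085 + 2×15.999 = 60.083 g/mol.
Mass of SiO2 per formula unit = 1.0000 × 60.083 = 60.083 g.
SiO2 wt% = 60.083 / 140.691 × 100 = 42.71%.

42.71 wt%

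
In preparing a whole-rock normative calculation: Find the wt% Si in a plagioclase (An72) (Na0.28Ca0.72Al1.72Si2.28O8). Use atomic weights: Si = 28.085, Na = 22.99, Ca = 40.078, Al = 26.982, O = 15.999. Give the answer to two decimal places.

23.39 mass %

Formula mass = 0.28·22.99 + 0.72·40.078 + 1.72·26.982 + 2.28·28.085 + 8·15.999 = 273.728 g/mol, of which 64.034 g is Si.
So Si makes up 64.034/273.728 = 0.2339 of the mass, i.e. 23.39%.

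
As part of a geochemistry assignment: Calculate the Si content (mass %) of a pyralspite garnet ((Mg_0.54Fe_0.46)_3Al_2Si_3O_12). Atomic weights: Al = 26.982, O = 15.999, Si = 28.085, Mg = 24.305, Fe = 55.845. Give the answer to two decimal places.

Molar mass of (Mg_0.54Fe_0.46)_3Al_2Si_3O_12: 1.62×24.305 + 1.38×55.845 + 2×26.982 + 3×28.085 + 12×15.999 = 446.647 g/mol.
Mass of Si per formula unit: 3 × 28.085 = 84.255 g.
Weight fraction Si = 84.255 / 446.647 = 0.1886.

18.86 mass %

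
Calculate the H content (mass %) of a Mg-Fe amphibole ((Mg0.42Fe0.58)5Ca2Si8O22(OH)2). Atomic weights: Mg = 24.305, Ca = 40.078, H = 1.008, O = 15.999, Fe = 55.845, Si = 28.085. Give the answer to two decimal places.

M((Mg0.42Fe0.58)5Ca2Si8O22(OH)2) = 903.819 g/mol.
H contributes 2 × 1.008 = 2.016 g per mole.
2.016/903.819 = 0.0022 → 0.22%.

0.22 mass %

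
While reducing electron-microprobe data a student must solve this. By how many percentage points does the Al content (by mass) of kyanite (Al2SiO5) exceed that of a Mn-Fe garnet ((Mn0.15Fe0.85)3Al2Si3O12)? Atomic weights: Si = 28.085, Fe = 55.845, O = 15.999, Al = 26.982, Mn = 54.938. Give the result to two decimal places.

M(Al2SiO5) = 162.044 g/mol, so wt% Al = 53.964/162.044 × 100 = 33.30%.
M((Mn0.15Fe0.85)3Al2Si3O12) = 497.334 g/mol, so wt% Al = 53.964/497.334 × 100 = 10.85%.
33.30 − 10.85 = 22.45 pp.

22.45 percentage points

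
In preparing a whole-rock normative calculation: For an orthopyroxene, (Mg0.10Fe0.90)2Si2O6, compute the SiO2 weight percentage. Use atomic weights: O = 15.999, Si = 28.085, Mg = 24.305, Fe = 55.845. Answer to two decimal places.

M((Mg0.10Fe0.90)2Si2O6) = 257.546 g/mol; M(SiO2) = 60.083 g/mol.
Moles SiO2 per formula unit = 2 Si ÷ 1 = 2.0000.
SiO2 fraction = (2.0000 × 60.083) / 257.546 = 120.166/257.546 = 0.4666.

46.66 wt%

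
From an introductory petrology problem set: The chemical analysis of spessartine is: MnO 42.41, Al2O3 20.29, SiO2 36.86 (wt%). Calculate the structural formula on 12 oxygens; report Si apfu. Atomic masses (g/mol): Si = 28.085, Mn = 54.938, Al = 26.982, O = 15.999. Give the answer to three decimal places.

42.41 wt% MnO ÷ 70.937 g/mol = 0.59785 mol, giving 0.59785 Mn and 0.59785 O.
20.29 wt% Al2O3 ÷ 101.961 g/mol = 0.19900 mol, giving 0.39800 Al and 0.59700 O.
36.86 wt% SiO2 ÷ 60.083 g/mol = 0.61348 mol, giving 0.61348 Si and 1.22696 O.
Oxygen sums to 2.42181; scaling by 12/2.42181 = 4.95497 puts the formula on 12 O.
Si: 0.61348 × 4.95497 = 3.040 atoms per formula unit.

3.040 Si apfu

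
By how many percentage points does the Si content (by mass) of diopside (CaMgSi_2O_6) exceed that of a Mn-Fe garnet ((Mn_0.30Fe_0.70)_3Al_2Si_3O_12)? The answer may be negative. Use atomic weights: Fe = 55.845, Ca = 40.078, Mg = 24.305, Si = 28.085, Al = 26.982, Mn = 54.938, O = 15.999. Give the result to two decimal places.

Si in CaMgSi_2O_6: molar mass 216.547 g/mol; 2×28.085 = 56.170 g → 25.94 wt%.
Si in (Mn_0.30Fe_0.70)_3Al_2Si_3O_12: molar mass 496.926 g/mol; 3×28.085 = 84.255 g → 16.96 wt%.
Difference = 25.94 − 16.96 = 8.98 percentage points.

8.98 percentage points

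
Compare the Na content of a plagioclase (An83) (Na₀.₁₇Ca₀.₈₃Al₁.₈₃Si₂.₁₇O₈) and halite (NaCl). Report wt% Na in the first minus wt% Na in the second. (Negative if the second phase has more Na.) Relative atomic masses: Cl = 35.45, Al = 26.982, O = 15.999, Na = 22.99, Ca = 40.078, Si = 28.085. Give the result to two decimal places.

Na in Na₀.₁₇Ca₀.₈₃Al₁.₈₃Si₂.₁₇O₈: molar mass 275.487 g/mol; 0.17×22.99 = 3.908 g → 1.42 wt%.
Na in NaCl: molar mass 58.440 g/mol; 1×22.99 = 22.990 g → 39.34 wt%.
Difference = 1.42 − 39.34 = -37.92 percentage points.

-37.92 percentage points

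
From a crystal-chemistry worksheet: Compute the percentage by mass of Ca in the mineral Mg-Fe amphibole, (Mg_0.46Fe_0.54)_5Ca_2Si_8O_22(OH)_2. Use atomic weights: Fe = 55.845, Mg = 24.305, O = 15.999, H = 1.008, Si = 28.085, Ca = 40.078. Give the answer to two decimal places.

Molar mass of (Mg_0.46Fe_0.54)_5Ca_2Si_8O_22(OH)_2: 2.30·24.305 + 2.70·55.845 + 2·40.078 + 8·28.085 + 24·15.999 + 2·1.008 = 897.511 g/mol.
Mass of Ca per formula unit: 2 × 40.078 = 80.156 g.
Weight fraction Ca = 80.156 / 897.511 = 0.0893.

8.93 weight percent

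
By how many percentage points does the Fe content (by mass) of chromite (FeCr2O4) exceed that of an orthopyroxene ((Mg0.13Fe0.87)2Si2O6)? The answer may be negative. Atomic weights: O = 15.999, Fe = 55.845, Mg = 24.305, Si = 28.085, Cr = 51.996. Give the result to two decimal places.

Fe in FeCr2O4: molar mass 223.833 g/mol; 1×55.845 = 55.845 g → 24.95 wt%.
Fe in (Mg0.13Fe0.87)2Si2O6: molar mass 255.654 g/mol; 1.74×55.845 = 97.170 g → 38.01 wt%.
Difference = 24.95 − 38.01 = -13.06 percentage points.

-13.06 percentage points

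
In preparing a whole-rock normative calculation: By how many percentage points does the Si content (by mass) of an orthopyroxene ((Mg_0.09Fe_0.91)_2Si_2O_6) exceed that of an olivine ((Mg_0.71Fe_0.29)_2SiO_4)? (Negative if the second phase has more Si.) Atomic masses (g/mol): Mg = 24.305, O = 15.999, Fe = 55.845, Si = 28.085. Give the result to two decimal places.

4.09 percentage points

First mineral: 56.170 g Si in 258.177 g formula = 21.76 wt% Si.
Second mineral: 28.085 g Si in 158.984 g formula = 17.67 wt% Si.
21.76% − 17.67% gives a difference of 4.09 percentage points.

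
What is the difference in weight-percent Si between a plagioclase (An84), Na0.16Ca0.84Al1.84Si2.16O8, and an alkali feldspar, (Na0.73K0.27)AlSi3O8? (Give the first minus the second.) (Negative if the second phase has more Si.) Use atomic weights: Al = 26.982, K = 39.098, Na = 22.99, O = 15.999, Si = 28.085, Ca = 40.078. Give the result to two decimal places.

First mineral: 60.664 g Si in 275.646 g formula = 22.01 wt% Si.
Second mineral: 84.255 g Si in 266.568 g formula = 31.61 wt% Si.
22.01% − 31.61% gives a difference of -9.60 percentage points.

-9.60 percentage points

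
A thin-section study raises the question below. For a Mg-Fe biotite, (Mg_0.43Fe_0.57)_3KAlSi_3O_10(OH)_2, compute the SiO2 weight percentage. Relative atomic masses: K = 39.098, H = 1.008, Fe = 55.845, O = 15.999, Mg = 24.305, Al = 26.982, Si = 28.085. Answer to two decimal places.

Molar mass of (Mg_0.43Fe_0.57)_3KAlSi_3O_10(OH)_2 = 1.29×24.305 + 1.71×55.845 + 1×39.098 + 1×26.982 + 3×28.085 + 12×15.999 + 2×1.008 = 471.187 g/mol.
Each formula unit contains 3 Si, equivalent to 3/1 = 3.0000 mol SiO2.
M(SiO2) = 1×28.085 + 2×15.999 = 60.083 g/mol.
Mass of SiO2 per formula unit = 3.0000 × 60.083 = 180.249 g.
SiO2 wt% = 180.249 / 471.187 × 100 = 38.25%.

38.25 wt%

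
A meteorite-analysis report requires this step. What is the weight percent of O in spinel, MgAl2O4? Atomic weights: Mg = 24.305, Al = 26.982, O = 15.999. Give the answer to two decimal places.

44.98 mass %

Molar mass of MgAl2O4: 1*24.305 + 2*26.982 + 4*15.999 = 142.265 g/mol.
Mass of O per formula unit: 4 × 15.999 = 63.996 g.
Weight fraction O = 63.996 / 142.265 = 0.4498.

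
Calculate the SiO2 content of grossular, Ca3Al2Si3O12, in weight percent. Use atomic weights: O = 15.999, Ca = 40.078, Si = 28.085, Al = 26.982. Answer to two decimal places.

40.02 wt%

Formula mass = 450.441 g/mol.
3 Si → 3.0000 mol SiO2 per formula unit; M(SiO2) = 60.083, so SiO2 mass = 180.249 g.
180.249/450.441 × 100 = 40.02 wt%.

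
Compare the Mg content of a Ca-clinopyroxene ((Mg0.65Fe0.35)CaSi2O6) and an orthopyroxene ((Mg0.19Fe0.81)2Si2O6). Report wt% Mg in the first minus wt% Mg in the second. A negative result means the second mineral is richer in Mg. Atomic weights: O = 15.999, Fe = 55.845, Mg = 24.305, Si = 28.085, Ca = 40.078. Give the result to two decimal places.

3.27 percentage points

First mineral: 15.798 g Mg in 227.586 g formula = 6.94 wt% Mg.
Second mineral: 9.236 g Mg in 251.869 g formula = 3.67 wt% Mg.
6.94% − 3.67% gives a difference of 3.27 percentage points.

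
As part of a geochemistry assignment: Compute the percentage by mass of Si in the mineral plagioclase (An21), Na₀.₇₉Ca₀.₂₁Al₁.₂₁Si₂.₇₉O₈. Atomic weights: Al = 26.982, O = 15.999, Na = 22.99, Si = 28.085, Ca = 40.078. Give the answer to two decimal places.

29.50 mass %

Molar mass of Na₀.₇₉Ca₀.₂₁Al₁.₂₁Si₂.₇₉O₈: 0.79·22.99 + 0.21·40.078 + 1.21·26.982 + 2.79·28.085 + 8·15.999 = 265.576 g/mol.
Mass of Si per formula unit: 2.79 × 28.085 = 78.357 g.
Weight fraction Si = 78.357 / 265.576 = 0.2950.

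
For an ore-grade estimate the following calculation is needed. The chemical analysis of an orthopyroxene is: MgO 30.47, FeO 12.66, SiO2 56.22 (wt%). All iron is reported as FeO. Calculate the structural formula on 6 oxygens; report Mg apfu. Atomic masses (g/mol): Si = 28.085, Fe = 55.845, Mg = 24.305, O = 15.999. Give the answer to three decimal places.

MgO: 30.47/40.304 = 0.75600 mol → 0.75600 mol Mg, 0.75600 mol O.
FeO: 12.66/71.844 = 0.17622 mol → 0.17622 mol Fe, 0.17622 mol O.
SiO2: 56.22/60.083 = 0.93571 mol → 0.93571 mol Si, 1.87142 mol O.
Total oxygen = 2.80364 mol. Normalization factor = 6/2.80364 = 2.14008.
Mg per 6 O = 0.75600 × 2.14008 = 1.618.

1.618 Mg apfu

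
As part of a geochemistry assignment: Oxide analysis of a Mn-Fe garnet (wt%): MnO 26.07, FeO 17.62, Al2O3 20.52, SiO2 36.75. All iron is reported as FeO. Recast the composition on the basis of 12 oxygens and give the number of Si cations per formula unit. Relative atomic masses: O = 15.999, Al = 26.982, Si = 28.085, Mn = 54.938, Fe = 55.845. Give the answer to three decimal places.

3.008 Si apfu

26.07 wt% MnO ÷ 70.937 g/mol = 0.36751 mol, giving 0.36751 Mn and 0.36751 O.
17.62 wt% FeO ÷ 71.844 g/mol = 0.24525 mol, giving 0.24525 Fe and 0.24525 O.
20.52 wt% Al2O3 ÷ 101.961 g/mol = 0.20125 mol, giving 0.40250 Al and 0.60375 O.
36.75 wt% SiO2 ÷ 60.083 g/mol = 0.61165 mol, giving 0.61165 Si and 1.22330 O.
Oxygen sums to 2.43981; scaling by 12/2.43981 = 4.91842 puts the formula on 12 O.
Si: 0.61165 × 4.91842 = 3.008 atoms per formula unit.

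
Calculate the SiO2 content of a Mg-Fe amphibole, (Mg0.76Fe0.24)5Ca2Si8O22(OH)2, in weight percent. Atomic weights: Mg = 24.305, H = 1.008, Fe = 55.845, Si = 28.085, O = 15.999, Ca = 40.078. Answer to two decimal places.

56.54 wt%

Formula mass = 850.201 g/mol.
8 Si → 8.0000 mol SiO2 per formula unit; M(SiO2) = 60.083, so SiO2 mass = 480.664 g.
480.664/850.201 × 100 = 56.54 wt%.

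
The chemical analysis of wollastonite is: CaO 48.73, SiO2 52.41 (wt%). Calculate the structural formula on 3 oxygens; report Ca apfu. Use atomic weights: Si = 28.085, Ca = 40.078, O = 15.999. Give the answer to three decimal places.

CaO (M=56.077): mol = 0.86898; Ca = 0.86898, O = 0.86898.
SiO2 (M=60.083): mol = 0.87229; Si = 0.87229, O = 1.74458.
ΣO = 2.61356; factor = 3/ΣO = 1.14786.
Ca apfu = 0.86898 × 1.14786 = 0.997.

0.997 Ca apfu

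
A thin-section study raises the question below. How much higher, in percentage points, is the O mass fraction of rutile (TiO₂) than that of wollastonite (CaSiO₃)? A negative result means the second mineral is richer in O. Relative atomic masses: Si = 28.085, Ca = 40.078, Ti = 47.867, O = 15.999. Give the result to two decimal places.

First mineral: 31.998 g O in 79.865 g formula = 40.07 wt% O.
Second mineral: 47.997 g O in 116.160 g formula = 41.32 wt% O.
40.07% − 41.32% gives a difference of -1.25 percentage points.

-1.25 percentage points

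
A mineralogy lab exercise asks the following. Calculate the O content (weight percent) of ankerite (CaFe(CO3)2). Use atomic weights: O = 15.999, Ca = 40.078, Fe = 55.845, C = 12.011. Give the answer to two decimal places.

44.45 weight percent

Formula mass = 1·40.078 + 1·55.845 + 2·12.011 + 6·15.999 = 215.939 g/mol, of which 95.994 g is O.
So O makes up 95.994/215.939 = 0.4445 of the mass, i.e. 44.45%.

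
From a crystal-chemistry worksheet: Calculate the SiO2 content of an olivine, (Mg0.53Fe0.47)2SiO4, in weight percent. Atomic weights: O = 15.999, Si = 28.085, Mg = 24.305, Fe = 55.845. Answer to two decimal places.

35.27 wt%

Molar mass of (Mg0.53Fe0.47)2SiO4 = 1.06·24.305 + 0.94·55.845 + 1·28.085 + 4·15.999 = 170.339 g/mol.
Each formula unit contains 1 Si, equivalent to 1/1 = 1.0000 mol SiO2.
M(SiO2) = 1×28.085 + 2×15.999 = 60.083 g/mol.
Mass of SiO2 per formula unit = 1.0000 × 60.083 = 60.083 g.
SiO2 wt% = 60.083 / 170.339 × 100 = 35.27%.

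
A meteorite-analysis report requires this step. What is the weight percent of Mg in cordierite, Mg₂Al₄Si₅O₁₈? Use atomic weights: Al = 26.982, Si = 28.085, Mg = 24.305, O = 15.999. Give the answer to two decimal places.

Formula mass = 2*24.305 + 4*26.982 + 5*28.085 + 18*15.999 = 584.945 g/mol, of which 48.610 g is Mg.
So Mg makes up 48.610/584.945 = 0.0831 of the mass, i.e. 8.31%.

8.31 wt%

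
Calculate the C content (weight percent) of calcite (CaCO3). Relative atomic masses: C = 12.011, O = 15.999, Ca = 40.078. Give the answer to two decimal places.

12.00 weight percent

M(CaCO3) = 100.086 g/mol.
C contributes 1 × 12.011 = 12.011 g per mole.
12.011/100.086 = 0.1200 → 12.00%.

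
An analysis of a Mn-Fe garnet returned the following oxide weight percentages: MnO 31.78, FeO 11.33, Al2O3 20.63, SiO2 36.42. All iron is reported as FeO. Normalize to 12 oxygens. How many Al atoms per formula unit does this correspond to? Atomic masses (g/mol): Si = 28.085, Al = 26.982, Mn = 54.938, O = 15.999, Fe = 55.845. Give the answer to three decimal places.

2.002 Al apfu

MnO (M=70.937): mol = 0.44800; Mn = 0.44800, O = 0.44800.
FeO (M=71.844): mol = 0.15770; Fe = 0.15770, O = 0.15770.
Al2O3 (M=101.961): mol = 0.20233; Al = 0.40466, O = 0.60699.
SiO2 (M=60.083): mol = 0.60616; Si = 0.60616, O = 1.21232.
ΣO = 2.42501; factor = 12/ΣO = 4.94843.
Al apfu = 0.40466 × 4.94843 = 2.002.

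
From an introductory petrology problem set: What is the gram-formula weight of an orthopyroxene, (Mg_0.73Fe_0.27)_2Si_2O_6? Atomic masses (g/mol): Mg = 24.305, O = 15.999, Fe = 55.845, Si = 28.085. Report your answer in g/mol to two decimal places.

M = 1.46(24.305) + 0.54(55.845) + 2(28.085) + 6(15.999)

217.81 g/mol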